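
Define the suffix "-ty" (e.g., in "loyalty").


Suffix: -ty
As in: loyalty -> loyal + -ty
Meaning = quality of


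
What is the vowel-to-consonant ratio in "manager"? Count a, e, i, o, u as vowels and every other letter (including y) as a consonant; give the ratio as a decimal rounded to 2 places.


Word: "manager"
Vowels (a,e,i,o,u): 3
Consonants: 4
Ratio = 3/4
= 0.75


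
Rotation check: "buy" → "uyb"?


Word: "buy", Candidate: "uyb"
Method: check if candidate is substring of word+word
"buybuy" contains "uyb"? Yes
Is rotation = Yes


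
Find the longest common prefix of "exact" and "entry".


Word 1: "exact"
Word 2: "entry"
Comparing from start:
  Pos 0: 'e' == 'e'
  Pos 1: 'x' != 'n' (stop)
LCP = "e" (length 1)


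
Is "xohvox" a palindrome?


Word: "xohvox"
Reversed: "xovhox"
Forward == Backward? xohvox != xovhox
Palindrome = No


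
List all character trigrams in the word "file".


Word: "file" (length 4)
Number of trigrams = 4 - 3 + 1 = 2
  Position 0: "fil"
  Position 1: "ile"
Trigrams = "fil", "ile"


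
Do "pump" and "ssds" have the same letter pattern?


Pattern of "pump": [0, 1, 2, 0]
Pattern of "ssds": [0, 0, 1, 0]
Patterns do not match
Same pattern = No


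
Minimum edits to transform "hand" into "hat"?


Word 1: "hand" (length 4)
Word 2: "hat" (length 3)
One optimal edit sequence (insert/delete/substitute each cost 1):
  1. keep 'h'
  2. keep 'a'
  3. delete 'n'  (+1)
  4. substitute 'd' -> 't'  (+1)
Total edit operations: 2
Edit distance = 2


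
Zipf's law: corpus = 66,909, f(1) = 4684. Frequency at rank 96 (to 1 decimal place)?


Zipf's law: f(r) = f(1) / r
f(1) = 4684
f(96) = 4684 / 96
= 48.8 occurrences


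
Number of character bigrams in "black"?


Word: "black" (length 5)
Number of 2-grams = length - 2 + 1 = 5 - 2 + 1
= 4


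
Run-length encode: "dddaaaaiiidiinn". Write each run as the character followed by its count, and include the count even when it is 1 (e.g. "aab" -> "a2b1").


String: "dddaaaaiiidiinn"
Scanning for consecutive runs:
  'd' x 3
  'a' x 4
  'i' x 3
  'd' x 1
  'i' x 2
  'n' x 2
RLE = "d3a4i3d1i2n2"


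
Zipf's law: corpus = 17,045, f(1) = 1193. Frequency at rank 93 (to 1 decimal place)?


Zipf's law: f(r) = f(1) / r
f(1) = 1193
f(93) = 1193 / 93
= 12.8 occurrences


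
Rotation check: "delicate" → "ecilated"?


Word: "delicate", Candidate: "ecilated"
Method: check if candidate is substring of word+word
"delicatedelicate" contains "ecilated"? No
Is rotation = No


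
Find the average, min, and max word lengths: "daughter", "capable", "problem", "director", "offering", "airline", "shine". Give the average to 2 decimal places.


Lengths: "daughter"=8, "capable"=7, "problem"=7, "director"=8, "offering"=8, "airline"=7, "shine"=5
Sum = 50, Count = 7
Average = 50/7 = 7.14
= avg=7.14, min=5, max=8


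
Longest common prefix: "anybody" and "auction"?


Word 1: "anybody"
Word 2: "auction"
Comparing from start:
  Pos 0: 'a' == 'a'
  Pos 1: 'n' != 'u' (stop)
LCP = "a" (length 1)


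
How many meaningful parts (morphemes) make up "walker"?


Word: "walker"
Morphemes: walk + -er
Each morpheme carries meaning
= 2 morphemes


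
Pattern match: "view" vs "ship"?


Pattern of "view": [0, 1, 2, 3]
Pattern of "ship": [0, 1, 2, 3]
Patterns match
Same pattern = Yes


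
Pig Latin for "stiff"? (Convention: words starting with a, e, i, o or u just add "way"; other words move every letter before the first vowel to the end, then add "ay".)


Word: "stiff"
Starts with consonant(s) → move to end, add 'ay'
Consonant cluster: "st"
Pig Latin = "iffstay"


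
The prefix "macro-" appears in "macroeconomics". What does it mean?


Prefix: macro-
As in: macroeconomics -> macro- + economics
Meaning = large


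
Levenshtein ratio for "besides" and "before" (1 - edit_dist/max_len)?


Word 1: "besides" (length 7)
Word 2: "before" (length 6)
One optimal edit sequence:
  1. keep 'b'
  2. keep 'e'
  3. substitute 's' -> 'f'  (+1)
  4. substitute 'i' -> 'o'  (+1)
  5. substitute 'd' -> 'r'  (+1)
  6. keep 'e'
  7. delete 's'  (+1)
Edit distance = 4
Max length = max(7, 6) = 7
Similarity = 1 - 4/7
= 0.4286


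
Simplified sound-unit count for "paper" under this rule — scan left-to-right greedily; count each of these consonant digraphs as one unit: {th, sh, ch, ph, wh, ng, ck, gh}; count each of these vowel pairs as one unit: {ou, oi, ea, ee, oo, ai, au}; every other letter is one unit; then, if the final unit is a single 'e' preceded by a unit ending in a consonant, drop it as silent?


Word: "paper" (5 letters)
Left-to-right scan:
  [1] 'p' (letter)
  [2] 'a' (letter)
  [3] 'p' (letter)
  [4] 'e' (letter)
  [5] 'r' (letter)
Units from scan: 5
Sound units = 5 units


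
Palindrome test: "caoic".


Word: "caoic"
Reversed: "cioac"
Forward == Backward? caoic != cioac
Palindrome = No


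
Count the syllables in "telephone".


Word: "telephone"
Syllable breakdown: tel · e · phone
Counting: 3 parts
= 3 syllables


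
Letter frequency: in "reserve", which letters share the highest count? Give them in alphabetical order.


Word: "reserve"
Letter counts:
  'e': 3
  'r': 2
  's': 1
  'v': 1
Maximum count = 3
Most frequent = 'e' (3 times each)


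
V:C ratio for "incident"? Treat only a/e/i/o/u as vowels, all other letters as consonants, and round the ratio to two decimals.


Word: "incident"
Vowels (a,e,i,o,u): 3
Consonants: 5
Ratio = 3/5
= 0.60


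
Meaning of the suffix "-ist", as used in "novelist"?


Suffix: -ist
Example: novelist (novel + -ist)
Meaning = one who practices


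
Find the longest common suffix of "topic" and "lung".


Word 1: "topic"
Word 2: "lung"
Comparing from end:
  Pos -1: 'c' != 'g' (stop)
LCS = "" (length 0)


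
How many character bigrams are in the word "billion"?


Word: "billion" (length 7)
Number of 2-grams = length - 2 + 1 = 7 - 2 + 1
= 6


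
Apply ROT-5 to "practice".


Word: "practice"
Shift: 5
Each letter → (letter + shift) mod 26:
  'p' (15) + 5 = 20 → 'u'
  'r' (17) + 5 = 22 → 'w'
  'a' (0) + 5 = 5 → 'f'
  'c' (2) + 5 = 7 → 'h'
  't' (19) + 5 = 24 → 'y'
  'i' (8) + 5 = 13 → 'n'
  'c' (2) + 5 = 7 → 'h'
  'e' (4) + 5 = 9 → 'j'
Result = "uwfhynhj"


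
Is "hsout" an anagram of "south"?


Word 1: "south" → sorted: hostu
Word 2: "hsout" → sorted: hostu
Same letters? hostu == hostu
Anagram = Yes


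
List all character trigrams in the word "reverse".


Word: "reverse" (length 7)
Number of trigrams = 7 - 3 + 1 = 5
  Position 0: "rev"
  Position 1: "eve"
  Position 2: "ver"
  Position 3: "ers"
  Position 4: "rse"
Trigrams = "rev", "eve", "ver", "ers", "rse"


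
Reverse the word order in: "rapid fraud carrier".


Original: "rapid fraud carrier"
Words (1..n): rapid | fraud | carrier
Reversed (n..1): carrier | fraud | rapid
Result = "carrier fraud rapid"


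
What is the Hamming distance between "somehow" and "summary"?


Comparing character by character (same length = 7):
  Pos 0: 's' vs 's' =
  Pos 1: 'o' vs 'u' !=
  Pos 2: 'm' vs 'm' =
  Pos 3: 'e' vs 'm' !=
  Pos 4: 'h' vs 'a' !=
  Pos 5: 'o' vs 'r' !=
  Pos 6: 'w' vs 'y' !=
Hamming distance = 5


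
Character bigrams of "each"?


Word: "each" (length 4)
Number of bigrams = 4 - 2 + 1 = 3
  Position 0: "ea"
  Position 1: "ac"
  Position 2: "ch"
Bigrams = "ea", "ac", "ch"


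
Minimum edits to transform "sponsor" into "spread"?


Word 1: "sponsor" (length 7)
Word 2: "spread" (length 6)
One optimal edit sequence (insert/delete/substitute each cost 1):
  1. keep 's'
  2. keep 'p'
  3. delete 'o'  (+1)
  4. substitute 'n' -> 'r'  (+1)
  5. substitute 's' -> 'e'  (+1)
  6. substitute 'o' -> 'a'  (+1)
  7. substitute 'r' -> 'd'  (+1)
Total edit operations: 5
Edit distance = 5


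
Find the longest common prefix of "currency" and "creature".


Word 1: "currency"
Word 2: "creature"
Comparing from start:
  Pos 0: 'c' == 'c'
  Pos 1: 'u' != 'r' (stop)
LCP = "c" (length 1)


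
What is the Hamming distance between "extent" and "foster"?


Comparing character by character (same length = 6):
  Pos 0: 'e' vs 'f' !=
  Pos 1: 'x' vs 'o' !=
  Pos 2: 't' vs 's' !=
  Pos 3: 'e' vs 't' !=
  Pos 4: 'n' vs 'e' !=
  Pos 5: 't' vs 'r' !=
Hamming distance = 6


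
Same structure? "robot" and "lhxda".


Pattern of "robot": [0, 1, 2, 1, 3]
Pattern of "lhxda": [0, 1, 2, 3, 4]
Patterns do not match
Same pattern = No


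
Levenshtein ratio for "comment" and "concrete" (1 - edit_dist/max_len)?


Word 1: "comment" (length 7)
Word 2: "concrete" (length 8)
One optimal edit sequence:
  1. keep 'c'
  2. keep 'o'
  3. insert 'n'  (+1)
  4. substitute 'm' -> 'c'  (+1)
  5. substitute 'm' -> 'r'  (+1)
  6. keep 'e'
  7. substitute 'n' -> 't'  (+1)
  8. substitute 't' -> 'e'  (+1)
Edit distance = 5
Max length = max(7, 8) = 8
Similarity = 1 - 5/8
= 0.3750


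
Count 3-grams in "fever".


Word: "fever" (length 5)
Number of 3-grams = length - 3 + 1 = 5 - 3 + 1
= 3


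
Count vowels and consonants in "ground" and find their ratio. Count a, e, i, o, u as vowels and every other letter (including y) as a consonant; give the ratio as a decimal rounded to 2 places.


Word: "ground"
Vowels (a,e,i,o,u): 2
Consonants: 4
Ratio = 2/4
= 0.50


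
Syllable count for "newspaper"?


Word: "newspaper"
Syllable breakdown: news · pa · per
Counting: 3 parts
= 3 syllables


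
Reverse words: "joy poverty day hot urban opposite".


Original: "joy poverty day hot urban opposite"
Words (1..n): joy | poverty | day | hot | urban | opposite
Reversed (n..1): opposite | urban | hot | day | poverty | joy
Result = "opposite urban hot day poverty joy"


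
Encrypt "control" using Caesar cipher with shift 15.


Word: "control"
Shift: 15
Each letter → (letter + shift) mod 26:
  'c' (2) + 15 = 17 → 'r'
  'o' (14) + 15 = 3 → 'd'
  'n' (13) + 15 = 2 → 'c'
  't' (19) + 15 = 8 → 'i'
  'r' (17) + 15 = 6 → 'g'
  'o' (14) + 15 = 3 → 'd'
  'l' (11) + 15 = 0 → 'a'
Result = "rdcigda"


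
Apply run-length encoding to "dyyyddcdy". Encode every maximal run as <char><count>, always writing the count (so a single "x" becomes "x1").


String: "dyyyddcdy"
Scanning for consecutive runs:
  'd' x 1
  'y' x 3
  'd' x 2
  'c' x 1
  'd' x 1
  'y' x 1
RLE = "d1y3d2c1d1y1"


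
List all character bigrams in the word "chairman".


Word: "chairman" (length 8)
Number of bigrams = 8 - 2 + 1 = 7
  Position 0: "ch"
  Position 1: "ha"
  Position 2: "ai"
  Position 3: "ir"
  Position 4: "rm"
  Position 5: "ma"
  Position 6: "an"
Bigrams = "ch", "ha", "ai", "ir", "rm", "ma", "an"


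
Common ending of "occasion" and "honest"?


Word 1: "occasion"
Word 2: "honest"
Comparing from end:
  Pos -1: 'n' != 't' (stop)
LCS = "" (length 0)


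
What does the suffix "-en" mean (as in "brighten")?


Suffix: -en
Example: brighten (bright + -en)
Meaning = to make / become


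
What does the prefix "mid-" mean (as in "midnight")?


Prefix: mid-
As in: midnight -> mid- + night
Meaning = middle


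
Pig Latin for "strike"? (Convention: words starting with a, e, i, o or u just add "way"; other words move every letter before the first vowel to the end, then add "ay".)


Word: "strike"
Starts with consonant(s) → move to end, add 'ay'
Consonant cluster: "str"
Pig Latin = "ikestray"


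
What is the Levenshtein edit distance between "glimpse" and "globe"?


Word 1: "glimpse" (length 7)
Word 2: "globe" (length 5)
One optimal edit sequence (insert/delete/substitute each cost 1):
  1. keep 'g'
  2. keep 'l'
  3. delete 'i'  (+1)
  4. delete 'm'  (+1)
  5. substitute 'p' -> 'o'  (+1)
  6. substitute 's' -> 'b'  (+1)
  7. keep 'e'
Total edit operations: 4
Edit distance = 4


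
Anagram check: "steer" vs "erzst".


Word 1: "steer" → sorted: eerst
Word 2: "erzst" → sorted: erstz
Same letters? eerst != erstz
Anagram = No


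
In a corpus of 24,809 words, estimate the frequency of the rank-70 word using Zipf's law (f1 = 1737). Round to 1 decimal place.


Zipf's law: f(r) = f(1) / r
f(1) = 1737
f(70) = 1737 / 70
= 24.8 occurrences


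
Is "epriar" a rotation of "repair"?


Word: "repair", Candidate: "epriar"
Method: check if candidate is substring of word+word
"repairrepair" contains "epriar"? No
Is rotation = No


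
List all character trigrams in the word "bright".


Word: "bright" (length 6)
Number of trigrams = 6 - 3 + 1 = 4
  Position 0: "bri"
  Position 1: "rig"
  Position 2: "igh"
  Position 3: "ght"
Trigrams = "bri", "rig", "igh", "ght"


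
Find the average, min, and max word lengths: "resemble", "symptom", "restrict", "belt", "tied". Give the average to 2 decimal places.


Lengths: "resemble"=8, "symptom"=7, "restrict"=8, "belt"=4, "tied"=4
Sum = 31, Count = 5
Average = 31/5 = 6.20
= avg=6.20, min=4, max=8


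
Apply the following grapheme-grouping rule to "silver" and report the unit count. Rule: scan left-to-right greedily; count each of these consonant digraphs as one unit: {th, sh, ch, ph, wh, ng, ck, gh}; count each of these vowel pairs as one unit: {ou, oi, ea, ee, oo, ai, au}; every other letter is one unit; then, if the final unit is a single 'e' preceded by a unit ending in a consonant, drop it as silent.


Word: "silver" (6 letters)
Left-to-right scan:
  1. 's' (letter)
  2. 'i' (letter)
  3. 'l' (letter)
  4. 'v' (letter)
  5. 'e' (letter)
  6. 'r' (letter)
Units from scan: 6
Sound units = 6 units


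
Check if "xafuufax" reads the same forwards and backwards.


Word: "xafuufax"
Reversed: "xafuufax"
Forward == Backward? xafuufax == xafuufax
Palindrome = Yes


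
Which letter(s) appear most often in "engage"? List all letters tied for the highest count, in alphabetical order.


Word: "engage"
Letter counts:
  'a': 1
  'e': 2
  'g': 2
  'n': 1
Maximum count = 2
Most frequent = 'e', 'g' (2 times each)


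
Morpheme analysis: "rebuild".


Word: "rebuild"
Morphemes: re- | build
Each morpheme carries meaning
= 2 morphemes


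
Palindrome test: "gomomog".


Word: "gomomog"
Reversed: "gomomog"
Forward == Backward? gomomog == gomomog
Palindrome = Yes


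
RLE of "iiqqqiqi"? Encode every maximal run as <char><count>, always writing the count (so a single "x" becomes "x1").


String: "iiqqqiqi"
Scanning for consecutive runs:
  'i' x 2
  'q' x 3
  'i' x 1
  'q' x 1
  'i' x 1
RLE = "i2q3i1q1i1"


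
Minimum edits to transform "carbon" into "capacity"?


Word 1: "carbon" (length 6)
Word 2: "capacity" (length 8)
One optimal edit sequence (insert/delete/substitute each cost 1):
  1. keep 'c'
  2. insert 'a'  (+1)
  3. insert 'p'  (+1)
  4. keep 'a'
  5. substitute 'r' -> 'c'  (+1)
  6. substitute 'b' -> 'i'  (+1)
  7. substitute 'o' -> 't'  (+1)
  8. substitute 'n' -> 'y'  (+1)
Total edit operations: 6
Edit distance = 6


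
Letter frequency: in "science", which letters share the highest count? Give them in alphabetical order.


Word: "science"
Letter counts:
  'c': 2
  'e': 2
  'i': 1
  'n': 1
  's': 1
Maximum count = 2
Most frequent = 'c', 'e' (2 times each)


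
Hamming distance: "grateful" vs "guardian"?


Comparing character by character (same length = 8):
  Pos 0: 'g' vs 'g' =
  Pos 1: 'r' vs 'u' !=
  Pos 2: 'a' vs 'a' =
  Pos 3: 't' vs 'r' !=
  Pos 4: 'e' vs 'd' !=
  Pos 5: 'f' vs 'i' !=
  Pos 6: 'u' vs 'a' !=
  Pos 7: 'l' vs 'n' !=
Hamming distance = 6


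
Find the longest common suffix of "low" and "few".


Word 1: "low"
Word 2: "few"
Comparing from end:
  Pos -1: 'w' == 'w'
  Pos -2: 'o' != 'e' (stop)
LCS = "w" (length 1)


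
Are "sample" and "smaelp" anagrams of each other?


Word 1: "sample" → sorted: aelmps
Word 2: "smaelp" → sorted: aelmps
Same letters? aelmps == aelmps
Anagram = Yes


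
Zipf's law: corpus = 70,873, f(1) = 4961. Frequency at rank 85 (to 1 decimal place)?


Zipf's law: f(r) = f(1) / r
f(1) = 4961
f(85) = 4961 / 85
= 58.4 occurrences


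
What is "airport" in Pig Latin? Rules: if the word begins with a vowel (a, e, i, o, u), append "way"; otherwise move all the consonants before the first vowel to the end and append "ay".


Word: "airport"
Starts with vowel → add 'way'
Pig Latin = "airportway"


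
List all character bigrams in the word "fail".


Word: "fail" (length 4)
Number of bigrams = 4 - 2 + 1 = 3
  Position 0: "fa"
  Position 1: "ai"
  Position 2: "il"
Bigrams = "fa", "ai", "il"


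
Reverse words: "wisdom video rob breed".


Original: "wisdom video rob breed"
Words (1..n): wisdom | video | rob | breed
Reversed (n..1): breed | rob | video | wisdom
Result = "breed rob video wisdom"


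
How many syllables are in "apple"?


Word: "apple"
Syllable breakdown: ap | ple
Counting: 2 parts
= 2 syllables


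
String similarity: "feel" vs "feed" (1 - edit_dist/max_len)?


Word 1: "feel" (length 4)
Word 2: "feed" (length 4)
One optimal edit sequence:
  1. keep 'f'
  2. keep 'e'
  3. keep 'e'
  4. substitute 'l' -> 'd'  (+1)
Edit distance = 1
Max length = max(4, 4) = 4
Similarity = 1 - 1/4
= 0.7500


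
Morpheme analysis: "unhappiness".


Word: "unhappiness"
Morphemes: un- / happi / -ness
Each morpheme carries meaning
= 3 morphemes


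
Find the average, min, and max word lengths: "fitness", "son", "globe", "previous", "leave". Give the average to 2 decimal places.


Lengths: "fitness"=7, "son"=3, "globe"=5, "previous"=8, "leave"=5
Sum = 28, Count = 5
Average = 28/5 = 5.60
= avg=5.60, min=3, max=8


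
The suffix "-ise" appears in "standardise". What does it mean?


Suffix: -ise
Example: standardise = standard + -ise
Meaning = to make


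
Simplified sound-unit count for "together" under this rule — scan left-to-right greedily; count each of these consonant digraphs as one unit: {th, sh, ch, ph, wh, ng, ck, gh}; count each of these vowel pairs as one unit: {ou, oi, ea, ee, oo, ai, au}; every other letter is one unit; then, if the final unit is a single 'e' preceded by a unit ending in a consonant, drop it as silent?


Word: "together" (8 letters)
Left-to-right scan:
  [1] 't' (letter)
  [2] 'o' (letter)
  [3] 'g' (letter)
  [4] 'e' (letter)
  [5] 'th' (digraph)
  [6] 'e' (letter)
  [7] 'r' (letter)
Units from scan: 7
Sound units = 7 units


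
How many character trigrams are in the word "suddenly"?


Word: "suddenly" (length 8)
Number of 3-grams = length - 3 + 1 = 8 - 3 + 1
= 6


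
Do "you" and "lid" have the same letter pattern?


Pattern of "you": [0, 1, 2]
Pattern of "lid": [0, 1, 2]
Patterns match
Same pattern = Yes


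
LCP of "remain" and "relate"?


Word 1: "remain"
Word 2: "relate"
Comparing from start:
  Pos 0: 'r' == 'r'
  Pos 1: 'e' == 'e'
  Pos 2: 'm' != 'l' (stop)
LCP = "re" (length 2)


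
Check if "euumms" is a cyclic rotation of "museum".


Word: "museum", Candidate: "euumms"
Method: check if candidate is substring of word+word
"museummuseum" contains "euumms"? No
Is rotation = No


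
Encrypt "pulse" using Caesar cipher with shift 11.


Word: "pulse"
Shift: 11
Each letter → (letter + shift) mod 26:
  'p' (15) + 11 = 0 → 'a'
  'u' (20) + 11 = 5 → 'f'
  'l' (11) + 11 = 22 → 'w'
  's' (18) + 11 = 3 → 'd'
  'e' (4) + 11 = 15 → 'p'
Result = "afwdp"


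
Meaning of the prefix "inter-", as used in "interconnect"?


Prefix: inter-
Example: interconnect (inter- + connect)
Meaning = between


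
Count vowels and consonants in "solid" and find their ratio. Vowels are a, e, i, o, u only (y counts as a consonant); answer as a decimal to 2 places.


Word: "solid"
Vowels (a,e,i,o,u): 2
Consonants: 3
Ratio = 2/3
= 0.67


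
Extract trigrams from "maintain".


Word: "maintain" (length 8)
Number of trigrams = 8 - 3 + 1 = 6
  Position 0: "mai"
  Position 1: "ain"
  Position 2: "int"
  Position 3: "nta"
  Position 4: "tai"
  Position 5: "ain"
Trigrams = "mai", "ain", "int", "nta", "tai", "ain"


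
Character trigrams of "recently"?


Word: "recently" (length 8)
Number of trigrams = 8 - 3 + 1 = 6
  Position 0: "rec"
  Position 1: "ece"
  Position 2: "cen"
  Position 3: "ent"
  Position 4: "ntl"
  Position 5: "tly"
Trigrams = "rec", "ece", "cen", "ent", "ntl", "tly"


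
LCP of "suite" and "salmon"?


Word 1: "suite"
Word 2: "salmon"
Comparing from start:
  Pos 0: 's' == 's'
  Pos 1: 'u' != 'a' (stop)
LCP = "s" (length 1)


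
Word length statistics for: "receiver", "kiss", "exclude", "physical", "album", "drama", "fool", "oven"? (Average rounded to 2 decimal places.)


Lengths: "receiver"=8, "kiss"=4, "exclude"=7, "physical"=8, "album"=5, "drama"=5, "fool"=4, "oven"=4
Sum = 45, Count = 8
Average = 45/8 = 5.63
= avg=5.63, min=4, max=8


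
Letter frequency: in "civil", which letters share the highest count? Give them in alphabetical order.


Word: "civil"
Letter counts:
  'c': 1
  'i': 2
  'l': 1
  'v': 1
Maximum count = 2
Most frequent = 'i' (2 times each)


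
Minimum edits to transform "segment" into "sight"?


Word 1: "segment" (length 7)
Word 2: "sight" (length 5)
One optimal edit sequence (insert/delete/substitute each cost 1):
  1. keep 's'
  2. substitute 'e' -> 'i'  (+1)
  3. keep 'g'
  4. delete 'm'  (+1)
  5. delete 'e'  (+1)
  6. substitute 'n' -> 'h'  (+1)
  7. keep 't'
Total edit operations: 4
Edit distance = 4


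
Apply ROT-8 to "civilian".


Word: "civilian"
Shift: 8
Each letter → (letter + shift) mod 26:
  'c' (2) + 8 = 10 → 'k'
  'i' (8) + 8 = 16 → 'q'
  'v' (21) + 8 = 3 → 'd'
  'i' (8) + 8 = 16 → 'q'
  'l' (11) + 8 = 19 → 't'
  'i' (8) + 8 = 16 → 'q'
  'a' (0) + 8 = 8 → 'i'
  'n' (13) + 8 = 21 → 'v'
Result = "kqdqtqiv"


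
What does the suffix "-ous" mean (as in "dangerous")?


Suffix: -ous
Example: dangerous (danger + -ous)
Meaning = having quality of


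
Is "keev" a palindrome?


Word: "keev"
Reversed: "veek"
Forward == Backward? keev != veek
Palindrome = No


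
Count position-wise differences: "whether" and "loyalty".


Comparing character by character (same length = 7):
  Pos 0: 'w' vs 'l' !=
  Pos 1: 'h' vs 'o' !=
  Pos 2: 'e' vs 'y' !=
  Pos 3: 't' vs 'a' !=
  Pos 4: 'h' vs 'l' !=
  Pos 5: 'e' vs 't' !=
  Pos 6: 'r' vs 'y' !=
Hamming distance = 7


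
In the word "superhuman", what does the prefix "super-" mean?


Prefix: super-
Example: superhuman (super- + human)
Meaning = above / beyond


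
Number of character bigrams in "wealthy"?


Word: "wealthy" (length 7)
Number of 2-grams = length - 2 + 1 = 7 - 2 + 1
= 6


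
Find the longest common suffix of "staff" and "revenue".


Word 1: "staff"
Word 2: "revenue"
Comparing from end:
  Pos -1: 'f' != 'e' (stop)
LCS = "" (length 0)


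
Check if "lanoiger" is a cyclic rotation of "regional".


Word: "regional", Candidate: "lanoiger"
Method: check if candidate is substring of word+word
"regionalregional" contains "lanoiger"? No
Is rotation = No


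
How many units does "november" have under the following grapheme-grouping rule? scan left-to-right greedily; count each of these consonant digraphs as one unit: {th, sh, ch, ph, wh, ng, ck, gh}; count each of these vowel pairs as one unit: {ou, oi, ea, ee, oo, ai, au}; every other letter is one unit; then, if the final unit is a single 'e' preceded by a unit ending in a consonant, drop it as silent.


Word: "november" (8 letters)
Left-to-right scan:
  1. 'n' (letter)
  2. 'o' (letter)
  3. 'v' (letter)
  4. 'e' (letter)
  5. 'm' (letter)
  6. 'b' (letter)
  7. 'e' (letter)
  8. 'r' (letter)
Units from scan: 8
Sound units = 8 units


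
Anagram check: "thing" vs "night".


Word 1: "thing" → sorted: ghint
Word 2: "night" → sorted: ghint
Same letters? ghint == ghint
Anagram = Yes


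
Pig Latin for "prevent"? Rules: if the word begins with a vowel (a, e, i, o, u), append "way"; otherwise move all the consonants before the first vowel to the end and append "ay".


Word: "prevent"
Starts with consonant(s) → move to end, add 'ay'
Consonant cluster: "pr"
Pig Latin = "eventpray"


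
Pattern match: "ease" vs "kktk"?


Pattern of "ease": [0, 1, 2, 0]
Pattern of "kktk": [0, 0, 1, 0]
Patterns do not match
Same pattern = No


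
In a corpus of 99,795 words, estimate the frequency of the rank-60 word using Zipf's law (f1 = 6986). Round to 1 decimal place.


Zipf's law: f(r) = f(1) / r
f(1) = 6986
f(60) = 6986 / 60
= 116.4 occurrences


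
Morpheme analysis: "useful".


Word: "useful"
Morphemes: use | -ful
Each morpheme carries meaning
= 2 morphemes


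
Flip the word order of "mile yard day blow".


Original: "mile yard day blow"
Words (1..n): mile | yard | day | blow
Reversed (n..1): blow | day | yard | mile
Result = "blow day yard mile"


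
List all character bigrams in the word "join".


Word: "join" (length 4)
Number of bigrams = 4 - 2 + 1 = 3
  Position 0: "jo"
  Position 1: "oi"
  Position 2: "in"
Bigrams = "jo", "oi", "in"


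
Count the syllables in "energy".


Word: "energy"
Syllable breakdown: en-er-gy
Counting: 3 parts
= 3 syllables


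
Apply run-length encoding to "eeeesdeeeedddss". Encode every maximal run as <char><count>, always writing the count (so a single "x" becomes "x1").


String: "eeeesdeeeedddss"
Scanning for consecutive runs:
  'e' x 4
  's' x 1
  'd' x 1
  'e' x 4
  'd' x 3
  's' x 2
RLE = "e4s1d1e4d3s2"


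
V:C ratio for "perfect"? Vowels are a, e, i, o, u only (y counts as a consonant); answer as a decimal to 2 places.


Word: "perfect"
Vowels (a,e,i,o,u): 2
Consonants: 5
Ratio = 2/5
= 0.40


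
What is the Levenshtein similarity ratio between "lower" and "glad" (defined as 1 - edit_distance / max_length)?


Word 1: "lower" (length 5)
Word 2: "glad" (length 4)
One optimal edit sequence:
  1. delete 'l'  (+1)
  2. substitute 'o' -> 'g'  (+1)
  3. substitute 'w' -> 'l'  (+1)
  4. substitute 'e' -> 'a'  (+1)
  5. substitute 'r' -> 'd'  (+1)
Edit distance = 5
Max length = max(5, 4) = 5
Similarity = 1 - 5/5
= 0.0000


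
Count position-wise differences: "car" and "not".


Comparing character by character (same length = 3):
  Pos 0: 'c' vs 'n' !=
  Pos 1: 'a' vs 'o' !=
  Pos 2: 'r' vs 't' !=
Hamming distance = 3


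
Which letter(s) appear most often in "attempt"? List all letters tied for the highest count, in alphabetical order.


Word: "attempt"
Letter counts:
  'a': 1
  'e': 1
  'm': 1
  'p': 1
  't': 3
Maximum count = 3
Most frequent = 't' (3 times each)


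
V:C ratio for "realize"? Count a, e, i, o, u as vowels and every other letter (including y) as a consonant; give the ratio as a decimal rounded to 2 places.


Word: "realize"
Vowels (a,e,i,o,u): 4
Consonants: 3
Ratio = 4/3
= 1.33


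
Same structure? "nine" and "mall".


Pattern of "nine": [0, 1, 0, 2]
Pattern of "mall": [0, 1, 2, 2]
Patterns do not match
Same pattern = No


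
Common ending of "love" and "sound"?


Word 1: "love"
Word 2: "sound"
Comparing from end:
  Pos -1: 'e' != 'd' (stop)
LCS = "" (length 0)


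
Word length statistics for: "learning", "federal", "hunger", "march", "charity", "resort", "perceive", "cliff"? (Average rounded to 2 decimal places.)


Lengths: "learning"=8, "federal"=7, "hunger"=6, "march"=5, "charity"=7, "resort"=6, "perceive"=8, "cliff"=5
Sum = 52, Count = 8
Average = 52/8 = 6.50
= avg=6.50, min=5, max=8


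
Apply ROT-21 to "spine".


Word: "spine"
Shift: 21
Each letter → (letter + shift) mod 26:
  's' (18) + 21 = 13 → 'n'
  'p' (15) + 21 = 10 → 'k'
  'i' (8) + 21 = 3 → 'd'
  'n' (13) + 21 = 8 → 'i'
  'e' (4) + 21 = 25 → 'z'
Result = "nkdiz"


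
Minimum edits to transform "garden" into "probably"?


Word 1: "garden" (length 6)
Word 2: "probably" (length 8)
One optimal edit sequence (insert/delete/substitute each cost 1):
  1. insert 'p'  (+1)
  2. insert 'r'  (+1)
  3. substitute 'g' -> 'o'  (+1)
  4. substitute 'a' -> 'b'  (+1)
  5. substitute 'r' -> 'a'  (+1)
  6. substitute 'd' -> 'b'  (+1)
  7. substitute 'e' -> 'l'  (+1)
  8. substitute 'n' -> 'y'  (+1)
Total edit operations: 8
Edit distance = 8


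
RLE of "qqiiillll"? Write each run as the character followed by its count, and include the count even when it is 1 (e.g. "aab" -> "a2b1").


String: "qqiiillll"
Scanning for consecutive runs:
  'q' x 2
  'i' x 3
  'l' x 4
RLE = "q2i3l4"


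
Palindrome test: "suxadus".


Word: "suxadus"
Reversed: "sudaxus"
Forward == Backward? suxadus != sudaxus
Palindrome = No


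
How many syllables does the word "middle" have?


Word: "middle"
Syllable breakdown: mid / dle
Counting: 2 parts
= 2 syllables


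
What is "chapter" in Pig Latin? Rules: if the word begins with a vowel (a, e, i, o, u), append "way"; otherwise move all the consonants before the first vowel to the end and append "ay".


Word: "chapter"
Starts with consonant(s) → move to end, add 'ay'
Consonant cluster: "ch"
Pig Latin = "apterchay"


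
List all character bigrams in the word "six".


Word: "six" (length 3)
Number of bigrams = 3 - 2 + 1 = 2
  Position 0: "si"
  Position 1: "ix"
Bigrams = "si", "ix"


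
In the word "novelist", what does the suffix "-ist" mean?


Suffix: -ist
As in: novelist -> novel + -ist
Meaning = one who practices


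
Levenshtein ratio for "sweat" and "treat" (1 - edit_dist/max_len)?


Word 1: "sweat" (length 5)
Word 2: "treat" (length 5)
One optimal edit sequence:
  1. substitute 's' -> 't'  (+1)
  2. substitute 'w' -> 'r'  (+1)
  3. keep 'e'
  4. keep 'a'
  5. keep 't'
Edit distance = 2
Max length = max(5, 5) = 5
Similarity = 1 - 2/5
= 0.6000


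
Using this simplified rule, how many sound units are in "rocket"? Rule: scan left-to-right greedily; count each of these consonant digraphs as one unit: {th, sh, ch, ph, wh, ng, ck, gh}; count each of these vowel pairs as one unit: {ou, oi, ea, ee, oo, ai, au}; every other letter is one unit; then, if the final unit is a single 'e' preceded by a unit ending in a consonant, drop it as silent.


Word: "rocket" (6 letters)
Left-to-right scan:
  1. 'r' (letter)
  2. 'o' (letter)
  3. 'ck' (digraph)
  4. 'e' (letter)
  5. 't' (letter)
Units from scan: 5
Sound units = 5 units


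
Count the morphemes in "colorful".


Word: "colorful"
Morphemes: color | -ful
Each morpheme carries meaning
= 2 morphemes


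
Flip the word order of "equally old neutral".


Original: "equally old neutral"
Words (1..n): equally | old | neutral
Reversed (n..1): neutral | old | equally
Result = "neutral old equally"


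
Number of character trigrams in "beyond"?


Word: "beyond" (length 6)
Number of 3-grams = length - 3 + 1 = 6 - 3 + 1
= 4


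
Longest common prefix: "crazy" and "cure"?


Word 1: "crazy"
Word 2: "cure"
Comparing from start:
  Pos 0: 'c' == 'c'
  Pos 1: 'r' != 'u' (stop)
LCP = "c" (length 1)


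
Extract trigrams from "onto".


Word: "onto" (length 4)
Number of trigrams = 4 - 3 + 1 = 2
  Position 0: "ont"
  Position 1: "nto"
Trigrams = "ont", "nto"


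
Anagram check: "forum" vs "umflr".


Word 1: "forum" → sorted: fmoru
Word 2: "umflr" → sorted: flmru
Same letters? fmoru != flmru
Anagram = No


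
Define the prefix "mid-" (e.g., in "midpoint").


Prefix: mid-
As in: midpoint -> mid- + point
Meaning = middle


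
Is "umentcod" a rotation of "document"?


Word: "document", Candidate: "umentcod"
Method: check if candidate is substring of word+word
"documentdocument" contains "umentcod"? No
Is rotation = No


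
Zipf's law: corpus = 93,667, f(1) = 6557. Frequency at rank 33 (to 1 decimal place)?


Zipf's law: f(r) = f(1) / r
f(1) = 6557
f(33) = 6557 / 33
= 198.7 occurrences


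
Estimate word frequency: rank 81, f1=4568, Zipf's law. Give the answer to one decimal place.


Zipf's law: f(r) = f(1) / r
f(1) = 4568
f(81) = 4568 / 81
= 56.4 occurrences


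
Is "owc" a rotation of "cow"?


Word: "cow", Candidate: "owc"
Method: check if candidate is substring of word+word
"cowcow" contains "owc"? Yes
Is rotation = Yes


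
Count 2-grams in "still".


Word: "still" (length 5)
Number of 2-grams = length - 2 + 1 = 5 - 2 + 1
= 4


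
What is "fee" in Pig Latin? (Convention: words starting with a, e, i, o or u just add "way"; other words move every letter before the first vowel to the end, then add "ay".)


Word: "fee"
Starts with consonant(s) → move to end, add 'ay'
Consonant cluster: "f"
Pig Latin = "eefay"


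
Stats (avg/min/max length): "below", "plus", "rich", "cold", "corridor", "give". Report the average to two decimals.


Lengths: "below"=5, "plus"=4, "rich"=4, "cold"=4, "corridor"=8, "give"=4
Sum = 29, Count = 6
Average = 29/6 = 4.83
= avg=4.83, min=4, max=8


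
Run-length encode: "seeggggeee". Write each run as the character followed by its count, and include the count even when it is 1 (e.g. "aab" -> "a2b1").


String: "seeggggeee"
Scanning for consecutive runs:
  's' x 1
  'e' x 2
  'g' x 4
  'e' x 3
RLE = "s1e2g4e3"


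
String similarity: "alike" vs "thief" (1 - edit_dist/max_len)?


Word 1: "alike" (length 5)
Word 2: "thief" (length 5)
One optimal edit sequence:
  1. substitute 'a' -> 't'  (+1)
  2. substitute 'l' -> 'h'  (+1)
  3. keep 'i'
  4. substitute 'k' -> 'e'  (+1)
  5. substitute 'e' -> 'f'  (+1)
Edit distance = 4
Max length = max(5, 5) = 5
Similarity = 1 - 4/5
= 0.2000


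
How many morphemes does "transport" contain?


Word: "transport"
Morphemes: trans- | port
Each morpheme carries meaning
= 2 morphemes


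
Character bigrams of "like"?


Word: "like" (length 4)
Number of bigrams = 4 - 2 + 1 = 3
  Position 0: "li"
  Position 1: "ik"
  Position 2: "ke"
Bigrams = "li", "ik", "ke"


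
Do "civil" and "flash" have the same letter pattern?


Pattern of "civil": [0, 1, 2, 1, 3]
Pattern of "flash": [0, 1, 2, 3, 4]
Patterns do not match
Same pattern = No


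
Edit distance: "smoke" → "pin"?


Word 1: "smoke" (length 5)
Word 2: "pin" (length 3)
One optimal edit sequence (insert/delete/substitute each cost 1):
  1. delete 's'  (+1)
  2. delete 'm'  (+1)
  3. substitute 'o' -> 'p'  (+1)
  4. substitute 'k' -> 'i'  (+1)
  5. substitute 'e' -> 'n'  (+1)
Total edit operations: 5
Edit distance = 5


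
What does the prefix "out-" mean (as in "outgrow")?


Prefix: out-
Example: outgrow = out- + grow
Meaning = surpass


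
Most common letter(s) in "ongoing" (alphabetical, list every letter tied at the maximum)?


Word: "ongoing"
Letter counts:
  'g': 2
  'i': 1
  'n': 2
  'o': 2
Maximum count = 2
Most frequent = 'g', 'n', 'o' (2 times each)


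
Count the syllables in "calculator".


Word: "calculator"
Syllable breakdown: cal / cu / la / tor
Counting: 4 parts
= 4 syllables


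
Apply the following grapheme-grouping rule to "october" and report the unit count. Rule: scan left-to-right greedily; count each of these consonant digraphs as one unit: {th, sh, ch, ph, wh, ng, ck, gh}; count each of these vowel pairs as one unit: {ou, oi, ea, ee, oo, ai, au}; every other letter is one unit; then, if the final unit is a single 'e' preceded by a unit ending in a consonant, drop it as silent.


Word: "october" (7 letters)
Left-to-right scan:
  (1) 'o' (letter)
  (2) 'c' (letter)
  (3) 't' (letter)
  (4) 'o' (letter)
  (5) 'b' (letter)
  (6) 'e' (letter)
  (7) 'r' (letter)
Units from scan: 7
Sound units = 7 units


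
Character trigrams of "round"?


Word: "round" (length 5)
Number of trigrams = 5 - 3 + 1 = 3
  Position 0: "rou"
  Position 1: "oun"
  Position 2: "und"
Trigrams = "rou", "oun", "und"


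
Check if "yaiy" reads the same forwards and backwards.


Word: "yaiy"
Reversed: "yiay"
Forward == Backward? yaiy != yiay
Palindrome = No


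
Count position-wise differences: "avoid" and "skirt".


Comparing character by character (same length = 5):
  Pos 0: 'a' vs 's' !=
  Pos 1: 'v' vs 'k' !=
  Pos 2: 'o' vs 'i' !=
  Pos 3: 'i' vs 'r' !=
  Pos 4: 'd' vs 't' !=
Hamming distance = 5


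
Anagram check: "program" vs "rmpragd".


Word 1: "program" → sorted: agmoprr
Word 2: "rmpragd" → sorted: adgmprr
Same letters? agmoprr != adgmprr
Anagram = No


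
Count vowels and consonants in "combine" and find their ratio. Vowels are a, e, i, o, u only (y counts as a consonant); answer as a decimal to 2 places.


Word: "combine"
Vowels (a,e,i,o,u): 3
Consonants: 4
Ratio = 3/4
= 0.75


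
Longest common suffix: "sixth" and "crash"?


Word 1: "sixth"
Word 2: "crash"
Comparing from end:
  Pos -1: 'h' == 'h'
  Pos -2: 't' != 's' (stop)
LCS = "h" (length 1)


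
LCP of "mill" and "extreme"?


Word 1: "mill"
Word 2: "extreme"
Comparing from start:
  Pos 0: 'm' != 'e' (stop)
LCP = "" (length 0)


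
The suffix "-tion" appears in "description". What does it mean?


Suffix: -tion
Example: description = describe + -tion, with a spelling change
Meaning = act or process


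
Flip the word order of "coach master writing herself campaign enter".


Original: "coach master writing herself campaign enter"
Words (1..n): coach | master | writing | herself | campaign | enter
Reversed (n..1): enter | campaign | herself | writing | master | coach
Result = "enter campaign herself writing master coach"


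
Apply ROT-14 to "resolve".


Word: "resolve"
Shift: 14
Each letter → (letter + shift) mod 26:
  'r' (17) + 14 = 5 → 'f'
  'e' (4) + 14 = 18 → 's'
  's' (18) + 14 = 6 → 'g'
  'o' (14) + 14 = 2 → 'c'
  'l' (11) + 14 = 25 → 'z'
  'v' (21) + 14 = 9 → 'j'
  'e' (4) + 14 = 18 → 's'
Result = "fsgczjs"


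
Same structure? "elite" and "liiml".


Pattern of "elite": [0, 1, 2, 3, 0]
Pattern of "liiml": [0, 1, 1, 2, 0]
Patterns do not match
Same pattern = No


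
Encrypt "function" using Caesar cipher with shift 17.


Word: "function"
Shift: 17
Each letter → (letter + shift) mod 26:
  'f' (5) + 17 = 22 → 'w'
  'u' (20) + 17 = 11 → 'l'
  'n' (13) + 17 = 4 → 'e'
  'c' (2) + 17 = 19 → 't'
  't' (19) + 17 = 10 → 'k'
  'i' (8) + 17 = 25 → 'z'
  'o' (14) + 17 = 5 → 'f'
  'n' (13) + 17 = 4 → 'e'
Result = "wletkzfe"


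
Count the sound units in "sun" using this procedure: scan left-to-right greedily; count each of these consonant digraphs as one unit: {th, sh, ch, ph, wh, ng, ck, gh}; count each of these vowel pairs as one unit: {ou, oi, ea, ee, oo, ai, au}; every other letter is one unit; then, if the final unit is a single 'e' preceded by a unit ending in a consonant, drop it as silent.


Word: "sun" (3 letters)
Left-to-right scan:
  (1) 's' (letter)
  (2) 'u' (letter)
  (3) 'n' (letter)
Units from scan: 3
Sound units = 3 units


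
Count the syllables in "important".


Word: "important"
Syllable breakdown: im-por-tant
Counting: 3 parts
= 3 syllables


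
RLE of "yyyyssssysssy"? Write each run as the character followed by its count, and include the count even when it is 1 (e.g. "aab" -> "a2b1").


String: "yyyyssssysssy"
Scanning for consecutive runs:
  'y' x 4
  's' x 4
  'y' x 1
  's' x 3
  'y' x 1
RLE = "y4s4y1s3y1"


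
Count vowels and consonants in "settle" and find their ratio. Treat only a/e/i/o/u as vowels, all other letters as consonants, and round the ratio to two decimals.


Word: "settle"
Vowels (a,e,i,o,u): 2
Consonants: 4
Ratio = 2/4
= 0.50


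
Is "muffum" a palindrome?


Word: "muffum"
Reversed: "muffum"
Forward == Backward? muffum == muffum
Palindrome = Yes


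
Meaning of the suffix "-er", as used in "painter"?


Suffix: -er
Example: painter = paint + -er
Meaning = one who / more


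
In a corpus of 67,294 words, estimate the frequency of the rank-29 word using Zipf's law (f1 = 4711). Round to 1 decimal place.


Zipf's law: f(r) = f(1) / r
f(1) = 4711
f(29) = 4711 / 29
= 162.4 occurrences


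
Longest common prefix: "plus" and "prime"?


Word 1: "plus"
Word 2: "prime"
Comparing from start:
  Pos 0: 'p' == 'p'
  Pos 1: 'l' != 'r' (stop)
LCP = "p" (length 1)
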